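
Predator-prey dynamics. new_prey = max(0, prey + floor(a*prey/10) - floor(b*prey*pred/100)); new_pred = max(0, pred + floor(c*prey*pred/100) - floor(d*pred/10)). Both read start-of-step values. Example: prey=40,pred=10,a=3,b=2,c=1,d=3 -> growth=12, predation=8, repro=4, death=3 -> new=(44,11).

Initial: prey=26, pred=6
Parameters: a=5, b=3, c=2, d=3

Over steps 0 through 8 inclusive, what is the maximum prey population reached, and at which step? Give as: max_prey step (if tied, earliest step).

Step 1: prey: 26+13-4=35; pred: 6+3-1=8
Step 2: prey: 35+17-8=44; pred: 8+5-2=11
Step 3: prey: 44+22-14=52; pred: 11+9-3=17
Step 4: prey: 52+26-26=52; pred: 17+17-5=29
Step 5: prey: 52+26-45=33; pred: 29+30-8=51
Step 6: prey: 33+16-50=0; pred: 51+33-15=69
Step 7: prey: 0+0-0=0; pred: 69+0-20=49
Step 8: prey: 0+0-0=0; pred: 49+0-14=35
Max prey = 52 at step 3

Answer: 52 3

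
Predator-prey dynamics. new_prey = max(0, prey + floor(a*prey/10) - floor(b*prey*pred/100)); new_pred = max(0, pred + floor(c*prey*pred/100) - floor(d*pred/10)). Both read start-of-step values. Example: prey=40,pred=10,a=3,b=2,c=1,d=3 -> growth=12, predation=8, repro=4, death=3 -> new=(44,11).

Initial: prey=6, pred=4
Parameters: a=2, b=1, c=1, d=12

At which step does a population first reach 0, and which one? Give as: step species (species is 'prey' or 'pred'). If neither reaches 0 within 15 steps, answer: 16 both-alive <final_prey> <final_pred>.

Answer: 1 pred

Derivation:
Step 1: prey: 6+1-0=7; pred: 4+0-4=0
First extinction: pred at step 1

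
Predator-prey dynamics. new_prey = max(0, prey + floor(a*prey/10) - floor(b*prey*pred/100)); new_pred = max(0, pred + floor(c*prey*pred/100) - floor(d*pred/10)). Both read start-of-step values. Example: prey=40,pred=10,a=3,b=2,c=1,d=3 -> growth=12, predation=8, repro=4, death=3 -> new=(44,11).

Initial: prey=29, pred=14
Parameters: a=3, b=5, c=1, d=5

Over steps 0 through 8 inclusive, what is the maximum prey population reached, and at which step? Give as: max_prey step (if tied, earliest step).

Answer: 30 8

Derivation:
Step 1: prey: 29+8-20=17; pred: 14+4-7=11
Step 2: prey: 17+5-9=13; pred: 11+1-5=7
Step 3: prey: 13+3-4=12; pred: 7+0-3=4
Step 4: prey: 12+3-2=13; pred: 4+0-2=2
Step 5: prey: 13+3-1=15; pred: 2+0-1=1
Step 6: prey: 15+4-0=19; pred: 1+0-0=1
Step 7: prey: 19+5-0=24; pred: 1+0-0=1
Step 8: prey: 24+7-1=30; pred: 1+0-0=1
Max prey = 30 at step 8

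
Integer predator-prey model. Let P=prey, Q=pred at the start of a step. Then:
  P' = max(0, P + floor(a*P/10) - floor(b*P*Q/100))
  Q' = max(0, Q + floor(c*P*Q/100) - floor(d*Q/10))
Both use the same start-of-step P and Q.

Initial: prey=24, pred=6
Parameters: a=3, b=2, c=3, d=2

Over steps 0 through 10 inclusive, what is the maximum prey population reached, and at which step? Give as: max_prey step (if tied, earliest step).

Answer: 32 2

Derivation:
Step 1: prey: 24+7-2=29; pred: 6+4-1=9
Step 2: prey: 29+8-5=32; pred: 9+7-1=15
Step 3: prey: 32+9-9=32; pred: 15+14-3=26
Step 4: prey: 32+9-16=25; pred: 26+24-5=45
Step 5: prey: 25+7-22=10; pred: 45+33-9=69
Step 6: prey: 10+3-13=0; pred: 69+20-13=76
Step 7: prey: 0+0-0=0; pred: 76+0-15=61
Step 8: prey: 0+0-0=0; pred: 61+0-12=49
Step 9: prey: 0+0-0=0; pred: 49+0-9=40
Step 10: prey: 0+0-0=0; pred: 40+0-8=32
Max prey = 32 at step 2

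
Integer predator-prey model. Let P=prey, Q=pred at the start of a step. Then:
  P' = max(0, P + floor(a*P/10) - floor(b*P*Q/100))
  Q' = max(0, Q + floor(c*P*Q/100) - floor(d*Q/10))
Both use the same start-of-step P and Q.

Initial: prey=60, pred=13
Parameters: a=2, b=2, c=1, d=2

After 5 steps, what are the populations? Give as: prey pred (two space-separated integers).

Step 1: prey: 60+12-15=57; pred: 13+7-2=18
Step 2: prey: 57+11-20=48; pred: 18+10-3=25
Step 3: prey: 48+9-24=33; pred: 25+12-5=32
Step 4: prey: 33+6-21=18; pred: 32+10-6=36
Step 5: prey: 18+3-12=9; pred: 36+6-7=35

Answer: 9 35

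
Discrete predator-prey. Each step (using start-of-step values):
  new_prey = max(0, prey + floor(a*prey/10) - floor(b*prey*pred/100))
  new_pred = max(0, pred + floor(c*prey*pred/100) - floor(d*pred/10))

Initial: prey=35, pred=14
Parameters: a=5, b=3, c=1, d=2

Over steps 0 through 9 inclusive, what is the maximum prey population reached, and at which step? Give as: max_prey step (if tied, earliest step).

Answer: 39 2

Derivation:
Step 1: prey: 35+17-14=38; pred: 14+4-2=16
Step 2: prey: 38+19-18=39; pred: 16+6-3=19
Step 3: prey: 39+19-22=36; pred: 19+7-3=23
Step 4: prey: 36+18-24=30; pred: 23+8-4=27
Step 5: prey: 30+15-24=21; pred: 27+8-5=30
Step 6: prey: 21+10-18=13; pred: 30+6-6=30
Step 7: prey: 13+6-11=8; pred: 30+3-6=27
Step 8: prey: 8+4-6=6; pred: 27+2-5=24
Step 9: prey: 6+3-4=5; pred: 24+1-4=21
Max prey = 39 at step 2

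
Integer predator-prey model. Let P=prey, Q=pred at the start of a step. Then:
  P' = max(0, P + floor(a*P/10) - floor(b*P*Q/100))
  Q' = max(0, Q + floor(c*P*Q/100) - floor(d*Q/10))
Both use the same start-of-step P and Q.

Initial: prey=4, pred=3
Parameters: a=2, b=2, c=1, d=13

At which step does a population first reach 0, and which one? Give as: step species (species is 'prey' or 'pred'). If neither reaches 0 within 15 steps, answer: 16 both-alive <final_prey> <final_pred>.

Step 1: prey: 4+0-0=4; pred: 3+0-3=0
First extinction: pred at step 1

Answer: 1 pred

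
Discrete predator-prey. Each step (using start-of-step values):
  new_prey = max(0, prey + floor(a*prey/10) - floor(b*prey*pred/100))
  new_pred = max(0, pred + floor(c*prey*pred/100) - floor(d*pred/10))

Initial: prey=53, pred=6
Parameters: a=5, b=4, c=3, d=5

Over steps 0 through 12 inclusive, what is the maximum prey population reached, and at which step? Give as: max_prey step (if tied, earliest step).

Step 1: prey: 53+26-12=67; pred: 6+9-3=12
Step 2: prey: 67+33-32=68; pred: 12+24-6=30
Step 3: prey: 68+34-81=21; pred: 30+61-15=76
Step 4: prey: 21+10-63=0; pred: 76+47-38=85
Step 5: prey: 0+0-0=0; pred: 85+0-42=43
Step 6: prey: 0+0-0=0; pred: 43+0-21=22
Step 7: prey: 0+0-0=0; pred: 22+0-11=11
Step 8: prey: 0+0-0=0; pred: 11+0-5=6
Step 9: prey: 0+0-0=0; pred: 6+0-3=3
Step 10: prey: 0+0-0=0; pred: 3+0-1=2
Step 11: prey: 0+0-0=0; pred: 2+0-1=1
Step 12: prey: 0+0-0=0; pred: 1+0-0=1
Max prey = 68 at step 2

Answer: 68 2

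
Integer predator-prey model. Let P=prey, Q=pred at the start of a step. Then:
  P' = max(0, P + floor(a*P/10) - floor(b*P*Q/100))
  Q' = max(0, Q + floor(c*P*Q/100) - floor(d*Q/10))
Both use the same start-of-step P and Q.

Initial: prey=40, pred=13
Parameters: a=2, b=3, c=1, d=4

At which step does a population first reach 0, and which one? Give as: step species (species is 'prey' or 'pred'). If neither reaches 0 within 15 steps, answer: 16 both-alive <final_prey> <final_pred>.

Answer: 16 both-alive 53 2

Derivation:
Step 1: prey: 40+8-15=33; pred: 13+5-5=13
Step 2: prey: 33+6-12=27; pred: 13+4-5=12
Step 3: prey: 27+5-9=23; pred: 12+3-4=11
Step 4: prey: 23+4-7=20; pred: 11+2-4=9
Step 5: prey: 20+4-5=19; pred: 9+1-3=7
Step 6: prey: 19+3-3=19; pred: 7+1-2=6
Step 7: prey: 19+3-3=19; pred: 6+1-2=5
Step 8: prey: 19+3-2=20; pred: 5+0-2=3
Step 9: prey: 20+4-1=23; pred: 3+0-1=2
Step 10: prey: 23+4-1=26; pred: 2+0-0=2
Step 11: prey: 26+5-1=30; pred: 2+0-0=2
Step 12: prey: 30+6-1=35; pred: 2+0-0=2
Step 13: prey: 35+7-2=40; pred: 2+0-0=2
Step 14: prey: 40+8-2=46; pred: 2+0-0=2
Step 15: prey: 46+9-2=53; pred: 2+0-0=2
No extinction within 15 steps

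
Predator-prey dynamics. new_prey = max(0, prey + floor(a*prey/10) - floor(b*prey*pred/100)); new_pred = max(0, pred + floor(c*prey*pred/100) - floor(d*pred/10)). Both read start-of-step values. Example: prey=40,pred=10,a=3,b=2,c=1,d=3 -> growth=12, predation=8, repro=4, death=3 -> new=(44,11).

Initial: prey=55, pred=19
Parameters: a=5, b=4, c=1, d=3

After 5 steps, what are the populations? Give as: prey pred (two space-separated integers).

Answer: 5 15

Derivation:
Step 1: prey: 55+27-41=41; pred: 19+10-5=24
Step 2: prey: 41+20-39=22; pred: 24+9-7=26
Step 3: prey: 22+11-22=11; pred: 26+5-7=24
Step 4: prey: 11+5-10=6; pred: 24+2-7=19
Step 5: prey: 6+3-4=5; pred: 19+1-5=15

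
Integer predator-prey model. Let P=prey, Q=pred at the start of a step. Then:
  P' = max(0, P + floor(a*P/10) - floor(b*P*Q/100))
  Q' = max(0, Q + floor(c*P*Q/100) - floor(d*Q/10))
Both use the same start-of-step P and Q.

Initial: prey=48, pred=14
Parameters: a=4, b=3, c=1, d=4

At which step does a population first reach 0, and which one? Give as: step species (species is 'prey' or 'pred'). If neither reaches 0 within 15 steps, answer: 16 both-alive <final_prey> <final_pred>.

Answer: 16 both-alive 64 9

Derivation:
Step 1: prey: 48+19-20=47; pred: 14+6-5=15
Step 2: prey: 47+18-21=44; pred: 15+7-6=16
Step 3: prey: 44+17-21=40; pred: 16+7-6=17
Step 4: prey: 40+16-20=36; pred: 17+6-6=17
Step 5: prey: 36+14-18=32; pred: 17+6-6=17
Step 6: prey: 32+12-16=28; pred: 17+5-6=16
Step 7: prey: 28+11-13=26; pred: 16+4-6=14
Step 8: prey: 26+10-10=26; pred: 14+3-5=12
Step 9: prey: 26+10-9=27; pred: 12+3-4=11
Step 10: prey: 27+10-8=29; pred: 11+2-4=9
Step 11: prey: 29+11-7=33; pred: 9+2-3=8
Step 12: prey: 33+13-7=39; pred: 8+2-3=7
Step 13: prey: 39+15-8=46; pred: 7+2-2=7
Step 14: prey: 46+18-9=55; pred: 7+3-2=8
Step 15: prey: 55+22-13=64; pred: 8+4-3=9
No extinction within 15 steps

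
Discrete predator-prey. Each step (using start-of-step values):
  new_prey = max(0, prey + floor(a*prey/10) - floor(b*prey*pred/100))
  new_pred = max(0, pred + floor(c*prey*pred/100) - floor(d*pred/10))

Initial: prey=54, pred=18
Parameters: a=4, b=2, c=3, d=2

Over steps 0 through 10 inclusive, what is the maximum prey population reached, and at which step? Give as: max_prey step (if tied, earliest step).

Answer: 56 1

Derivation:
Step 1: prey: 54+21-19=56; pred: 18+29-3=44
Step 2: prey: 56+22-49=29; pred: 44+73-8=109
Step 3: prey: 29+11-63=0; pred: 109+94-21=182
Step 4: prey: 0+0-0=0; pred: 182+0-36=146
Step 5: prey: 0+0-0=0; pred: 146+0-29=117
Step 6: prey: 0+0-0=0; pred: 117+0-23=94
Step 7: prey: 0+0-0=0; pred: 94+0-18=76
Step 8: prey: 0+0-0=0; pred: 76+0-15=61
Step 9: prey: 0+0-0=0; pred: 61+0-12=49
Step 10: prey: 0+0-0=0; pred: 49+0-9=40
Max prey = 56 at step 1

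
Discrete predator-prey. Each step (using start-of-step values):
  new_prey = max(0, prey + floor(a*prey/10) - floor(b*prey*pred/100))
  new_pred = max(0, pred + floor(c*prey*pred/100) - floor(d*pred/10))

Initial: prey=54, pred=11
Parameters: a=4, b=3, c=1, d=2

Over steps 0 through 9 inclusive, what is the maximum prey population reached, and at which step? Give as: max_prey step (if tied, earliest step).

Answer: 58 1

Derivation:
Step 1: prey: 54+21-17=58; pred: 11+5-2=14
Step 2: prey: 58+23-24=57; pred: 14+8-2=20
Step 3: prey: 57+22-34=45; pred: 20+11-4=27
Step 4: prey: 45+18-36=27; pred: 27+12-5=34
Step 5: prey: 27+10-27=10; pred: 34+9-6=37
Step 6: prey: 10+4-11=3; pred: 37+3-7=33
Step 7: prey: 3+1-2=2; pred: 33+0-6=27
Step 8: prey: 2+0-1=1; pred: 27+0-5=22
Step 9: prey: 1+0-0=1; pred: 22+0-4=18
Max prey = 58 at step 1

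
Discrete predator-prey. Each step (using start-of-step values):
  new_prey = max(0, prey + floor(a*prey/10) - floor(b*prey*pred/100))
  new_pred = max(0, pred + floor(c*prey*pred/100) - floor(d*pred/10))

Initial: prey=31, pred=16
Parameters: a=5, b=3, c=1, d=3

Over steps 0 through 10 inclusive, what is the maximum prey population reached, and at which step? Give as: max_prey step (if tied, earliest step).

Step 1: prey: 31+15-14=32; pred: 16+4-4=16
Step 2: prey: 32+16-15=33; pred: 16+5-4=17
Step 3: prey: 33+16-16=33; pred: 17+5-5=17
Step 4: prey: 33+16-16=33; pred: 17+5-5=17
Step 5: prey: 33+16-16=33; pred: 17+5-5=17
Step 6: prey: 33+16-16=33; pred: 17+5-5=17
Step 7: prey: 33+16-16=33; pred: 17+5-5=17
Step 8: prey: 33+16-16=33; pred: 17+5-5=17
Step 9: prey: 33+16-16=33; pred: 17+5-5=17
Step 10: prey: 33+16-16=33; pred: 17+5-5=17
Max prey = 33 at step 2

Answer: 33 2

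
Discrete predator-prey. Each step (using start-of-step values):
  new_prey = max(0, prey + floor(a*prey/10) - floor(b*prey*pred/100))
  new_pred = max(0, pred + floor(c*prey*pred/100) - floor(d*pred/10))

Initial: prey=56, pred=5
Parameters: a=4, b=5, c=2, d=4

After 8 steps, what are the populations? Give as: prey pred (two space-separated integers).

Answer: 0 6

Derivation:
Step 1: prey: 56+22-14=64; pred: 5+5-2=8
Step 2: prey: 64+25-25=64; pred: 8+10-3=15
Step 3: prey: 64+25-48=41; pred: 15+19-6=28
Step 4: prey: 41+16-57=0; pred: 28+22-11=39
Step 5: prey: 0+0-0=0; pred: 39+0-15=24
Step 6: prey: 0+0-0=0; pred: 24+0-9=15
Step 7: prey: 0+0-0=0; pred: 15+0-6=9
Step 8: prey: 0+0-0=0; pred: 9+0-3=6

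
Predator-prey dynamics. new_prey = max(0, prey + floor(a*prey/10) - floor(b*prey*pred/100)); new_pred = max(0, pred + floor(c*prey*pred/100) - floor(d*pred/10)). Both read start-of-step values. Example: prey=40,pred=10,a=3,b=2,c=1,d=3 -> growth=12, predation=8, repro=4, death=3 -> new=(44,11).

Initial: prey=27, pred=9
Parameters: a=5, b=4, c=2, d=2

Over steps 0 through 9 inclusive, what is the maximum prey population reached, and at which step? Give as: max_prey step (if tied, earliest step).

Step 1: prey: 27+13-9=31; pred: 9+4-1=12
Step 2: prey: 31+15-14=32; pred: 12+7-2=17
Step 3: prey: 32+16-21=27; pred: 17+10-3=24
Step 4: prey: 27+13-25=15; pred: 24+12-4=32
Step 5: prey: 15+7-19=3; pred: 32+9-6=35
Step 6: prey: 3+1-4=0; pred: 35+2-7=30
Step 7: prey: 0+0-0=0; pred: 30+0-6=24
Step 8: prey: 0+0-0=0; pred: 24+0-4=20
Step 9: prey: 0+0-0=0; pred: 20+0-4=16
Max prey = 32 at step 2

Answer: 32 2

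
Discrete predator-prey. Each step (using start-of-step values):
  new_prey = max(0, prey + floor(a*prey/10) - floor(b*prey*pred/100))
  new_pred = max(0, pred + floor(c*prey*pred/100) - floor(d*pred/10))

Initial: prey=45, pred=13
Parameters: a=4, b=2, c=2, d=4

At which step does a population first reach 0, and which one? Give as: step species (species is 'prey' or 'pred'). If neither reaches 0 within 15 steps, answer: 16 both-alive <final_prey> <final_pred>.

Step 1: prey: 45+18-11=52; pred: 13+11-5=19
Step 2: prey: 52+20-19=53; pred: 19+19-7=31
Step 3: prey: 53+21-32=42; pred: 31+32-12=51
Step 4: prey: 42+16-42=16; pred: 51+42-20=73
Step 5: prey: 16+6-23=0; pred: 73+23-29=67
First extinction: prey at step 5

Answer: 5 prey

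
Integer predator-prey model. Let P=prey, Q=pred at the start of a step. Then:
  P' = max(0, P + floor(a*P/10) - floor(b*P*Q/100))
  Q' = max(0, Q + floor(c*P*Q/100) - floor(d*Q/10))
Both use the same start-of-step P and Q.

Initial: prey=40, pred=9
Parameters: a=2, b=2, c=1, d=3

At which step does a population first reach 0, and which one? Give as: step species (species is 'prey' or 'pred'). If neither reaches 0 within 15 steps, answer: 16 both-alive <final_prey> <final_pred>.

Step 1: prey: 40+8-7=41; pred: 9+3-2=10
Step 2: prey: 41+8-8=41; pred: 10+4-3=11
Step 3: prey: 41+8-9=40; pred: 11+4-3=12
Step 4: prey: 40+8-9=39; pred: 12+4-3=13
Step 5: prey: 39+7-10=36; pred: 13+5-3=15
Step 6: prey: 36+7-10=33; pred: 15+5-4=16
Step 7: prey: 33+6-10=29; pred: 16+5-4=17
Step 8: prey: 29+5-9=25; pred: 17+4-5=16
Step 9: prey: 25+5-8=22; pred: 16+4-4=16
Step 10: prey: 22+4-7=19; pred: 16+3-4=15
Step 11: prey: 19+3-5=17; pred: 15+2-4=13
Step 12: prey: 17+3-4=16; pred: 13+2-3=12
Step 13: prey: 16+3-3=16; pred: 12+1-3=10
Step 14: prey: 16+3-3=16; pred: 10+1-3=8
Step 15: prey: 16+3-2=17; pred: 8+1-2=7
No extinction within 15 steps

Answer: 16 both-alive 17 7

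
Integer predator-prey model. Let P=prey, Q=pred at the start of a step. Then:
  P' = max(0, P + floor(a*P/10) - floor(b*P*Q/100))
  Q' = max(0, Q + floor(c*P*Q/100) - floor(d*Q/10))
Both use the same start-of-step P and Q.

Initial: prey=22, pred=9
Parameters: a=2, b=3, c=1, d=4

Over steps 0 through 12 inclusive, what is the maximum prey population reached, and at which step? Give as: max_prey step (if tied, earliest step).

Step 1: prey: 22+4-5=21; pred: 9+1-3=7
Step 2: prey: 21+4-4=21; pred: 7+1-2=6
Step 3: prey: 21+4-3=22; pred: 6+1-2=5
Step 4: prey: 22+4-3=23; pred: 5+1-2=4
Step 5: prey: 23+4-2=25; pred: 4+0-1=3
Step 6: prey: 25+5-2=28; pred: 3+0-1=2
Step 7: prey: 28+5-1=32; pred: 2+0-0=2
Step 8: prey: 32+6-1=37; pred: 2+0-0=2
Step 9: prey: 37+7-2=42; pred: 2+0-0=2
Step 10: prey: 42+8-2=48; pred: 2+0-0=2
Step 11: prey: 48+9-2=55; pred: 2+0-0=2
Step 12: prey: 55+11-3=63; pred: 2+1-0=3
Max prey = 63 at step 12

Answer: 63 12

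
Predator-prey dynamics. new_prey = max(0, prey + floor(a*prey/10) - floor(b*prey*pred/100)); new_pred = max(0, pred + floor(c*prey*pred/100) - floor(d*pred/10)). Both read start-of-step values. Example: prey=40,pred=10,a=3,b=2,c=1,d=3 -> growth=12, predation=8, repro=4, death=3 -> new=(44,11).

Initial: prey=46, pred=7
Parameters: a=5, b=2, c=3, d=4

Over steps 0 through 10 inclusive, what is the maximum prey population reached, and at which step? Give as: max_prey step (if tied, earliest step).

Answer: 77 2

Derivation:
Step 1: prey: 46+23-6=63; pred: 7+9-2=14
Step 2: prey: 63+31-17=77; pred: 14+26-5=35
Step 3: prey: 77+38-53=62; pred: 35+80-14=101
Step 4: prey: 62+31-125=0; pred: 101+187-40=248
Step 5: prey: 0+0-0=0; pred: 248+0-99=149
Step 6: prey: 0+0-0=0; pred: 149+0-59=90
Step 7: prey: 0+0-0=0; pred: 90+0-36=54
Step 8: prey: 0+0-0=0; pred: 54+0-21=33
Step 9: prey: 0+0-0=0; pred: 33+0-13=20
Step 10: prey: 0+0-0=0; pred: 20+0-8=12
Max prey = 77 at step 2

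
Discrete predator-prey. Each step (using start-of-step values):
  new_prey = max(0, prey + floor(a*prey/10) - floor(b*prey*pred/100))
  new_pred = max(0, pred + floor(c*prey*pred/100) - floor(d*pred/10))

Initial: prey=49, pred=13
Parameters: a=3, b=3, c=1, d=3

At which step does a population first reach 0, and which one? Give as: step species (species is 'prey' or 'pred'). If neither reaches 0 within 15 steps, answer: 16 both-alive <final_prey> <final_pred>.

Step 1: prey: 49+14-19=44; pred: 13+6-3=16
Step 2: prey: 44+13-21=36; pred: 16+7-4=19
Step 3: prey: 36+10-20=26; pred: 19+6-5=20
Step 4: prey: 26+7-15=18; pred: 20+5-6=19
Step 5: prey: 18+5-10=13; pred: 19+3-5=17
Step 6: prey: 13+3-6=10; pred: 17+2-5=14
Step 7: prey: 10+3-4=9; pred: 14+1-4=11
Step 8: prey: 9+2-2=9; pred: 11+0-3=8
Step 9: prey: 9+2-2=9; pred: 8+0-2=6
Step 10: prey: 9+2-1=10; pred: 6+0-1=5
Step 11: prey: 10+3-1=12; pred: 5+0-1=4
Step 12: prey: 12+3-1=14; pred: 4+0-1=3
Step 13: prey: 14+4-1=17; pred: 3+0-0=3
Step 14: prey: 17+5-1=21; pred: 3+0-0=3
Step 15: prey: 21+6-1=26; pred: 3+0-0=3
No extinction within 15 steps

Answer: 16 both-alive 26 3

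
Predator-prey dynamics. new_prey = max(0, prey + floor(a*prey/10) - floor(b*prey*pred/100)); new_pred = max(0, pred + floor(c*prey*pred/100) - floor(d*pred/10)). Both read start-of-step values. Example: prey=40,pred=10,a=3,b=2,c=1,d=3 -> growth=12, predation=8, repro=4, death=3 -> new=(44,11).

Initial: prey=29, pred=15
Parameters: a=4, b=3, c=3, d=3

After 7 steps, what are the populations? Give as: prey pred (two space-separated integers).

Answer: 0 14

Derivation:
Step 1: prey: 29+11-13=27; pred: 15+13-4=24
Step 2: prey: 27+10-19=18; pred: 24+19-7=36
Step 3: prey: 18+7-19=6; pred: 36+19-10=45
Step 4: prey: 6+2-8=0; pred: 45+8-13=40
Step 5: prey: 0+0-0=0; pred: 40+0-12=28
Step 6: prey: 0+0-0=0; pred: 28+0-8=20
Step 7: prey: 0+0-0=0; pred: 20+0-6=14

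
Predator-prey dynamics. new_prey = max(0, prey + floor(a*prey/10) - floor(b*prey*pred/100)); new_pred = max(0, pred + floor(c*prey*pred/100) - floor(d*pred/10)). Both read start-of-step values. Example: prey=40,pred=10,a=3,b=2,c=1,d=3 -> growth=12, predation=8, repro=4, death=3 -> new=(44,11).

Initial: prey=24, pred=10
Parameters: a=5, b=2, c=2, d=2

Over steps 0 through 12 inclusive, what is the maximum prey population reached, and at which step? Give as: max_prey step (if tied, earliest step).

Answer: 48 3

Derivation:
Step 1: prey: 24+12-4=32; pred: 10+4-2=12
Step 2: prey: 32+16-7=41; pred: 12+7-2=17
Step 3: prey: 41+20-13=48; pred: 17+13-3=27
Step 4: prey: 48+24-25=47; pred: 27+25-5=47
Step 5: prey: 47+23-44=26; pred: 47+44-9=82
Step 6: prey: 26+13-42=0; pred: 82+42-16=108
Step 7: prey: 0+0-0=0; pred: 108+0-21=87
Step 8: prey: 0+0-0=0; pred: 87+0-17=70
Step 9: prey: 0+0-0=0; pred: 70+0-14=56
Step 10: prey: 0+0-0=0; pred: 56+0-11=45
Step 11: prey: 0+0-0=0; pred: 45+0-9=36
Step 12: prey: 0+0-0=0; pred: 36+0-7=29
Max prey = 48 at step 3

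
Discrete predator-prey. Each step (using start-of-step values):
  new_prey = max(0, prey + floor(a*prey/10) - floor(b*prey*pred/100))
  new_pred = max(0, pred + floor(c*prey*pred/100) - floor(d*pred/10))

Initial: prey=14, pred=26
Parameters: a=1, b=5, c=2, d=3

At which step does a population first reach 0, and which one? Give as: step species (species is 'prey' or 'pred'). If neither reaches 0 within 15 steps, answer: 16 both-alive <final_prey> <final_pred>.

Answer: 1 prey

Derivation:
Step 1: prey: 14+1-18=0; pred: 26+7-7=26
First extinction: prey at step 1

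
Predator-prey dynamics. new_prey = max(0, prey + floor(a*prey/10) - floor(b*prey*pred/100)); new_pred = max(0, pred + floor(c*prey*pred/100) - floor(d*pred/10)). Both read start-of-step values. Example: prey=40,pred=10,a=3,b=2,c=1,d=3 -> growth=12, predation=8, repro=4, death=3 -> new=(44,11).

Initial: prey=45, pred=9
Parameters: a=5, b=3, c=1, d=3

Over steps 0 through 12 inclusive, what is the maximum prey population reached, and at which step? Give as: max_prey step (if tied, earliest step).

Step 1: prey: 45+22-12=55; pred: 9+4-2=11
Step 2: prey: 55+27-18=64; pred: 11+6-3=14
Step 3: prey: 64+32-26=70; pred: 14+8-4=18
Step 4: prey: 70+35-37=68; pred: 18+12-5=25
Step 5: prey: 68+34-51=51; pred: 25+17-7=35
Step 6: prey: 51+25-53=23; pred: 35+17-10=42
Step 7: prey: 23+11-28=6; pred: 42+9-12=39
Step 8: prey: 6+3-7=2; pred: 39+2-11=30
Step 9: prey: 2+1-1=2; pred: 30+0-9=21
Step 10: prey: 2+1-1=2; pred: 21+0-6=15
Step 11: prey: 2+1-0=3; pred: 15+0-4=11
Step 12: prey: 3+1-0=4; pred: 11+0-3=8
Max prey = 70 at step 3

Answer: 70 3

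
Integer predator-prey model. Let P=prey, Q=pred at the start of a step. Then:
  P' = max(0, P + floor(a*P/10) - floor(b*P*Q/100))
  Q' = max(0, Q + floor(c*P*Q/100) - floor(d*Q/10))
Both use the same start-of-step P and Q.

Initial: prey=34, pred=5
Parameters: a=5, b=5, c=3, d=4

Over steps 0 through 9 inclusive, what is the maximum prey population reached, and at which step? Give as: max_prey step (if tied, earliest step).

Answer: 47 2

Derivation:
Step 1: prey: 34+17-8=43; pred: 5+5-2=8
Step 2: prey: 43+21-17=47; pred: 8+10-3=15
Step 3: prey: 47+23-35=35; pred: 15+21-6=30
Step 4: prey: 35+17-52=0; pred: 30+31-12=49
Step 5: prey: 0+0-0=0; pred: 49+0-19=30
Step 6: prey: 0+0-0=0; pred: 30+0-12=18
Step 7: prey: 0+0-0=0; pred: 18+0-7=11
Step 8: prey: 0+0-0=0; pred: 11+0-4=7
Step 9: prey: 0+0-0=0; pred: 7+0-2=5
Max prey = 47 at step 2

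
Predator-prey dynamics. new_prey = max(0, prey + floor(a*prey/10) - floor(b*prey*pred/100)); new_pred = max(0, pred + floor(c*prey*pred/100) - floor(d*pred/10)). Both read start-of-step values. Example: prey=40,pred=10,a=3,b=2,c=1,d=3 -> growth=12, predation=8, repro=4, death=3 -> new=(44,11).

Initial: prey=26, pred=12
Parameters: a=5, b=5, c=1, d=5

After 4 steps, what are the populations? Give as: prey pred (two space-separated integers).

Step 1: prey: 26+13-15=24; pred: 12+3-6=9
Step 2: prey: 24+12-10=26; pred: 9+2-4=7
Step 3: prey: 26+13-9=30; pred: 7+1-3=5
Step 4: prey: 30+15-7=38; pred: 5+1-2=4

Answer: 38 4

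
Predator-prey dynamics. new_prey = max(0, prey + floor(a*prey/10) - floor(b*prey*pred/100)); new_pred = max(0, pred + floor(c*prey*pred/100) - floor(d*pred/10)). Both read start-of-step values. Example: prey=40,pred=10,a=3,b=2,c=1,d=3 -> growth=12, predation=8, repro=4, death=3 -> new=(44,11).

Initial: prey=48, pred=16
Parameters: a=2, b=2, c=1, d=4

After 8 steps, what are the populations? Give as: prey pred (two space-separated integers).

Step 1: prey: 48+9-15=42; pred: 16+7-6=17
Step 2: prey: 42+8-14=36; pred: 17+7-6=18
Step 3: prey: 36+7-12=31; pred: 18+6-7=17
Step 4: prey: 31+6-10=27; pred: 17+5-6=16
Step 5: prey: 27+5-8=24; pred: 16+4-6=14
Step 6: prey: 24+4-6=22; pred: 14+3-5=12
Step 7: prey: 22+4-5=21; pred: 12+2-4=10
Step 8: prey: 21+4-4=21; pred: 10+2-4=8

Answer: 21 8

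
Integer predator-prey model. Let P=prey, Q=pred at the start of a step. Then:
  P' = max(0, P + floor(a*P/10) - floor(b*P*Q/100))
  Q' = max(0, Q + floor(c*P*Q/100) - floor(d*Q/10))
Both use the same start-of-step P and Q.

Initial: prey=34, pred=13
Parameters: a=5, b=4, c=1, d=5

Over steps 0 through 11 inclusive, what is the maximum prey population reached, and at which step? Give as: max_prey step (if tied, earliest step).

Answer: 103 9

Derivation:
Step 1: prey: 34+17-17=34; pred: 13+4-6=11
Step 2: prey: 34+17-14=37; pred: 11+3-5=9
Step 3: prey: 37+18-13=42; pred: 9+3-4=8
Step 4: prey: 42+21-13=50; pred: 8+3-4=7
Step 5: prey: 50+25-14=61; pred: 7+3-3=7
Step 6: prey: 61+30-17=74; pred: 7+4-3=8
Step 7: prey: 74+37-23=88; pred: 8+5-4=9
Step 8: prey: 88+44-31=101; pred: 9+7-4=12
Step 9: prey: 101+50-48=103; pred: 12+12-6=18
Step 10: prey: 103+51-74=80; pred: 18+18-9=27
Step 11: prey: 80+40-86=34; pred: 27+21-13=35
Max prey = 103 at step 9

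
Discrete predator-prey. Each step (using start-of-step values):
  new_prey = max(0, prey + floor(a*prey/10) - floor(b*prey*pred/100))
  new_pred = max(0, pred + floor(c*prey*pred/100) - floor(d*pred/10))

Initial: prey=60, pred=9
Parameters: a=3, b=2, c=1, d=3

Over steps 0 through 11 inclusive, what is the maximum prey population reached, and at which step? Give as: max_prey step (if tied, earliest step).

Step 1: prey: 60+18-10=68; pred: 9+5-2=12
Step 2: prey: 68+20-16=72; pred: 12+8-3=17
Step 3: prey: 72+21-24=69; pred: 17+12-5=24
Step 4: prey: 69+20-33=56; pred: 24+16-7=33
Step 5: prey: 56+16-36=36; pred: 33+18-9=42
Step 6: prey: 36+10-30=16; pred: 42+15-12=45
Step 7: prey: 16+4-14=6; pred: 45+7-13=39
Step 8: prey: 6+1-4=3; pred: 39+2-11=30
Step 9: prey: 3+0-1=2; pred: 30+0-9=21
Step 10: prey: 2+0-0=2; pred: 21+0-6=15
Step 11: prey: 2+0-0=2; pred: 15+0-4=11
Max prey = 72 at step 2

Answer: 72 2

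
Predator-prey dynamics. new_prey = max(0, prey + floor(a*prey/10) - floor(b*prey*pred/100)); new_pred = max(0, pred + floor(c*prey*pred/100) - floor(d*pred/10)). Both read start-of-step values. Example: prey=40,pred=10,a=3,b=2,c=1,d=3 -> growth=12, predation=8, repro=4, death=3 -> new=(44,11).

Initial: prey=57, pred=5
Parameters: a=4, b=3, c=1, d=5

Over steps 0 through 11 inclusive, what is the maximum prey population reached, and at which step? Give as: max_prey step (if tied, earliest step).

Answer: 131 5

Derivation:
Step 1: prey: 57+22-8=71; pred: 5+2-2=5
Step 2: prey: 71+28-10=89; pred: 5+3-2=6
Step 3: prey: 89+35-16=108; pred: 6+5-3=8
Step 4: prey: 108+43-25=126; pred: 8+8-4=12
Step 5: prey: 126+50-45=131; pred: 12+15-6=21
Step 6: prey: 131+52-82=101; pred: 21+27-10=38
Step 7: prey: 101+40-115=26; pred: 38+38-19=57
Step 8: prey: 26+10-44=0; pred: 57+14-28=43
Step 9: prey: 0+0-0=0; pred: 43+0-21=22
Step 10: prey: 0+0-0=0; pred: 22+0-11=11
Step 11: prey: 0+0-0=0; pred: 11+0-5=6
Max prey = 131 at step 5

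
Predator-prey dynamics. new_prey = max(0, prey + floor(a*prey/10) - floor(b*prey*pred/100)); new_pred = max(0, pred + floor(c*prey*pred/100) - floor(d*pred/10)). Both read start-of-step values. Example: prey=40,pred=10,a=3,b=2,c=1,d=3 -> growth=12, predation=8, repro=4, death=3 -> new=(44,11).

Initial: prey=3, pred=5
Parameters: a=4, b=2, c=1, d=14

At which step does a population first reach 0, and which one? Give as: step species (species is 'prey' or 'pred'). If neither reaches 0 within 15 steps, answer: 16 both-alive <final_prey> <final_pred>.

Step 1: prey: 3+1-0=4; pred: 5+0-7=0
First extinction: pred at step 1

Answer: 1 pred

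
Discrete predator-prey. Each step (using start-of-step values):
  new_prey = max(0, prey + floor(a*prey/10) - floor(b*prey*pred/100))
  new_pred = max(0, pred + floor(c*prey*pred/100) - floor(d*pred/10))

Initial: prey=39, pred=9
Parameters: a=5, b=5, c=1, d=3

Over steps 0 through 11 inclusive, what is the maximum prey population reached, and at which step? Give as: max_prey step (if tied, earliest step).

Answer: 41 1

Derivation:
Step 1: prey: 39+19-17=41; pred: 9+3-2=10
Step 2: prey: 41+20-20=41; pred: 10+4-3=11
Step 3: prey: 41+20-22=39; pred: 11+4-3=12
Step 4: prey: 39+19-23=35; pred: 12+4-3=13
Step 5: prey: 35+17-22=30; pred: 13+4-3=14
Step 6: prey: 30+15-21=24; pred: 14+4-4=14
Step 7: prey: 24+12-16=20; pred: 14+3-4=13
Step 8: prey: 20+10-13=17; pred: 13+2-3=12
Step 9: prey: 17+8-10=15; pred: 12+2-3=11
Step 10: prey: 15+7-8=14; pred: 11+1-3=9
Step 11: prey: 14+7-6=15; pred: 9+1-2=8
Max prey = 41 at step 1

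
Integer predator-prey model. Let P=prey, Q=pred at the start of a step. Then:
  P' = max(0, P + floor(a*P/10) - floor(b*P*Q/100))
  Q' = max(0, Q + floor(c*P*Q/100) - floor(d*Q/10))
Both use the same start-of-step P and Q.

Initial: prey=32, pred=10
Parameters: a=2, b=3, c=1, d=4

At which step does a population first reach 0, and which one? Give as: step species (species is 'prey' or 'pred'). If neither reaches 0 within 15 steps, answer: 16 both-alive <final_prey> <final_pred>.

Answer: 16 both-alive 57 5

Derivation:
Step 1: prey: 32+6-9=29; pred: 10+3-4=9
Step 2: prey: 29+5-7=27; pred: 9+2-3=8
Step 3: prey: 27+5-6=26; pred: 8+2-3=7
Step 4: prey: 26+5-5=26; pred: 7+1-2=6
Step 5: prey: 26+5-4=27; pred: 6+1-2=5
Step 6: prey: 27+5-4=28; pred: 5+1-2=4
Step 7: prey: 28+5-3=30; pred: 4+1-1=4
Step 8: prey: 30+6-3=33; pred: 4+1-1=4
Step 9: prey: 33+6-3=36; pred: 4+1-1=4
Step 10: prey: 36+7-4=39; pred: 4+1-1=4
Step 11: prey: 39+7-4=42; pred: 4+1-1=4
Step 12: prey: 42+8-5=45; pred: 4+1-1=4
Step 13: prey: 45+9-5=49; pred: 4+1-1=4
Step 14: prey: 49+9-5=53; pred: 4+1-1=4
Step 15: prey: 53+10-6=57; pred: 4+2-1=5
No extinction within 15 steps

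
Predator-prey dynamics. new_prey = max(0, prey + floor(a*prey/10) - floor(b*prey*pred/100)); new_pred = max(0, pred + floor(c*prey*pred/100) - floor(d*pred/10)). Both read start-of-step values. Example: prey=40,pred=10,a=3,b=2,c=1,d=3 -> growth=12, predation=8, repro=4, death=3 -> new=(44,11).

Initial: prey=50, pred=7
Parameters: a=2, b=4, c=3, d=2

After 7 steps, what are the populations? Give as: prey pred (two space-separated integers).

Step 1: prey: 50+10-14=46; pred: 7+10-1=16
Step 2: prey: 46+9-29=26; pred: 16+22-3=35
Step 3: prey: 26+5-36=0; pred: 35+27-7=55
Step 4: prey: 0+0-0=0; pred: 55+0-11=44
Step 5: prey: 0+0-0=0; pred: 44+0-8=36
Step 6: prey: 0+0-0=0; pred: 36+0-7=29
Step 7: prey: 0+0-0=0; pred: 29+0-5=24

Answer: 0 24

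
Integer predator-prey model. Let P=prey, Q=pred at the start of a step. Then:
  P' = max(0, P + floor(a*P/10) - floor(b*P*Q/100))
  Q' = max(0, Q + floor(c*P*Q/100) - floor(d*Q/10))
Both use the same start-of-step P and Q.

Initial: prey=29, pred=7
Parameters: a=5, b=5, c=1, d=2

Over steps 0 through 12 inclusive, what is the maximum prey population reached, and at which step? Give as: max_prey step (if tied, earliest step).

Answer: 38 3

Derivation:
Step 1: prey: 29+14-10=33; pred: 7+2-1=8
Step 2: prey: 33+16-13=36; pred: 8+2-1=9
Step 3: prey: 36+18-16=38; pred: 9+3-1=11
Step 4: prey: 38+19-20=37; pred: 11+4-2=13
Step 5: prey: 37+18-24=31; pred: 13+4-2=15
Step 6: prey: 31+15-23=23; pred: 15+4-3=16
Step 7: prey: 23+11-18=16; pred: 16+3-3=16
Step 8: prey: 16+8-12=12; pred: 16+2-3=15
Step 9: prey: 12+6-9=9; pred: 15+1-3=13
Step 10: prey: 9+4-5=8; pred: 13+1-2=12
Step 11: prey: 8+4-4=8; pred: 12+0-2=10
Step 12: prey: 8+4-4=8; pred: 10+0-2=8
Max prey = 38 at step 3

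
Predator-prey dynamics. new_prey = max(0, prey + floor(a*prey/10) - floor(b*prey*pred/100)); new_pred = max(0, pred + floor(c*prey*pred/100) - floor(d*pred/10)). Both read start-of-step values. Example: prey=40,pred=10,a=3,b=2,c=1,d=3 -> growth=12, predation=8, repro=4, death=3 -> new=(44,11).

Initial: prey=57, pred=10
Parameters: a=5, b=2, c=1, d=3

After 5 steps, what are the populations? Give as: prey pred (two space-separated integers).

Answer: 58 84

Derivation:
Step 1: prey: 57+28-11=74; pred: 10+5-3=12
Step 2: prey: 74+37-17=94; pred: 12+8-3=17
Step 3: prey: 94+47-31=110; pred: 17+15-5=27
Step 4: prey: 110+55-59=106; pred: 27+29-8=48
Step 5: prey: 106+53-101=58; pred: 48+50-14=84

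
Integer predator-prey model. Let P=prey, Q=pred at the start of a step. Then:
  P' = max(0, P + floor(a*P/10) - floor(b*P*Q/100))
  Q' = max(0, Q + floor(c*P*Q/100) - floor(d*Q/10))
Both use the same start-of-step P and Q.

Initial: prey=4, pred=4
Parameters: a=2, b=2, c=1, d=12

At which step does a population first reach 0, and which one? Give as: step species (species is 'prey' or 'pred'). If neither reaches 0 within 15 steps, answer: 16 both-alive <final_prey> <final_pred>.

Step 1: prey: 4+0-0=4; pred: 4+0-4=0
First extinction: pred at step 1

Answer: 1 pred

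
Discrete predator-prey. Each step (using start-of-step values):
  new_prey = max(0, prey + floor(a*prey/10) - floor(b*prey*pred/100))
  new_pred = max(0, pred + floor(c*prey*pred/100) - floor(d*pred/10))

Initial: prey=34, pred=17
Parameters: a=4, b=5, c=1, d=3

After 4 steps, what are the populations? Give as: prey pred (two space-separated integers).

Answer: 5 9

Derivation:
Step 1: prey: 34+13-28=19; pred: 17+5-5=17
Step 2: prey: 19+7-16=10; pred: 17+3-5=15
Step 3: prey: 10+4-7=7; pred: 15+1-4=12
Step 4: prey: 7+2-4=5; pred: 12+0-3=9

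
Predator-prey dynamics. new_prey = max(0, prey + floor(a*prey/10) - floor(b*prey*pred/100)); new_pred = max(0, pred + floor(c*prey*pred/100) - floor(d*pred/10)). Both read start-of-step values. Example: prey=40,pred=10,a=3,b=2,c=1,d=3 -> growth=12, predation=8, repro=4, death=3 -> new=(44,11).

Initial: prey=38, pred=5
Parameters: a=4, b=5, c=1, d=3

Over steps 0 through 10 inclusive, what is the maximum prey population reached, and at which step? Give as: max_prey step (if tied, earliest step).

Step 1: prey: 38+15-9=44; pred: 5+1-1=5
Step 2: prey: 44+17-11=50; pred: 5+2-1=6
Step 3: prey: 50+20-15=55; pred: 6+3-1=8
Step 4: prey: 55+22-22=55; pred: 8+4-2=10
Step 5: prey: 55+22-27=50; pred: 10+5-3=12
Step 6: prey: 50+20-30=40; pred: 12+6-3=15
Step 7: prey: 40+16-30=26; pred: 15+6-4=17
Step 8: prey: 26+10-22=14; pred: 17+4-5=16
Step 9: prey: 14+5-11=8; pred: 16+2-4=14
Step 10: prey: 8+3-5=6; pred: 14+1-4=11
Max prey = 55 at step 3

Answer: 55 3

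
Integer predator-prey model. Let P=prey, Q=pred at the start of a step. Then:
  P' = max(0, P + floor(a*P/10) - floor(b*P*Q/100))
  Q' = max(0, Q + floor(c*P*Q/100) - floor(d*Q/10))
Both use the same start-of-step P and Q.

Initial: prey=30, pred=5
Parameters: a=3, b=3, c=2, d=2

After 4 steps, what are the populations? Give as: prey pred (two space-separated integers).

Answer: 32 23

Derivation:
Step 1: prey: 30+9-4=35; pred: 5+3-1=7
Step 2: prey: 35+10-7=38; pred: 7+4-1=10
Step 3: prey: 38+11-11=38; pred: 10+7-2=15
Step 4: prey: 38+11-17=32; pred: 15+11-3=23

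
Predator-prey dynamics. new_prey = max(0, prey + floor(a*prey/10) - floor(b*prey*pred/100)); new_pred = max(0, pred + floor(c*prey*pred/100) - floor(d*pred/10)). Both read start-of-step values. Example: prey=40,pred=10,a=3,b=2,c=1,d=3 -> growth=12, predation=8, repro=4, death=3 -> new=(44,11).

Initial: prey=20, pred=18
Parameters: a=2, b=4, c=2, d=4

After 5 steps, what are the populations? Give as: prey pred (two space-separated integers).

Answer: 3 4

Derivation:
Step 1: prey: 20+4-14=10; pred: 18+7-7=18
Step 2: prey: 10+2-7=5; pred: 18+3-7=14
Step 3: prey: 5+1-2=4; pred: 14+1-5=10
Step 4: prey: 4+0-1=3; pred: 10+0-4=6
Step 5: prey: 3+0-0=3; pred: 6+0-2=4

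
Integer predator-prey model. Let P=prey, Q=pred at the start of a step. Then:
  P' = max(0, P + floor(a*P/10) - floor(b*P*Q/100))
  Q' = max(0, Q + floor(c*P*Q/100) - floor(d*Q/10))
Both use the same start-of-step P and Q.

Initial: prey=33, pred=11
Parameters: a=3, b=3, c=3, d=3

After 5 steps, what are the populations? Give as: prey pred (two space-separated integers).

Step 1: prey: 33+9-10=32; pred: 11+10-3=18
Step 2: prey: 32+9-17=24; pred: 18+17-5=30
Step 3: prey: 24+7-21=10; pred: 30+21-9=42
Step 4: prey: 10+3-12=1; pred: 42+12-12=42
Step 5: prey: 1+0-1=0; pred: 42+1-12=31

Answer: 0 31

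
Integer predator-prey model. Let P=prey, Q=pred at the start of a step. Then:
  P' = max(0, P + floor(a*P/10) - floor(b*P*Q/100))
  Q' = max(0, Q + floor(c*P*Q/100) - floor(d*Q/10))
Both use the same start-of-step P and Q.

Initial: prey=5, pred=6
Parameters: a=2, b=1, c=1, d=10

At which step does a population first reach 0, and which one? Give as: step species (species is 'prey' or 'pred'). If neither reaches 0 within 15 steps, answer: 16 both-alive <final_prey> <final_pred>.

Step 1: prey: 5+1-0=6; pred: 6+0-6=0
First extinction: pred at step 1

Answer: 1 pred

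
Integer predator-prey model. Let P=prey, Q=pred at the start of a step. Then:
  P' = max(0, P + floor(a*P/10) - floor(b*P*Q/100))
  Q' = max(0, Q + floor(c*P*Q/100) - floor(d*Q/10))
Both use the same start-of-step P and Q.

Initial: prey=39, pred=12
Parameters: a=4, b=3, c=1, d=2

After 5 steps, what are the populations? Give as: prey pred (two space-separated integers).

Step 1: prey: 39+15-14=40; pred: 12+4-2=14
Step 2: prey: 40+16-16=40; pred: 14+5-2=17
Step 3: prey: 40+16-20=36; pred: 17+6-3=20
Step 4: prey: 36+14-21=29; pred: 20+7-4=23
Step 5: prey: 29+11-20=20; pred: 23+6-4=25

Answer: 20 25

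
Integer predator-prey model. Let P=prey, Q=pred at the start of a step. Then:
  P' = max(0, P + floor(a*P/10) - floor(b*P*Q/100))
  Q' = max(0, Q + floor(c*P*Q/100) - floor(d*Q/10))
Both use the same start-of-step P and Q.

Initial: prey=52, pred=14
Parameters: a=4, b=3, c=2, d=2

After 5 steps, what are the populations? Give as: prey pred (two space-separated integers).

Answer: 0 44

Derivation:
Step 1: prey: 52+20-21=51; pred: 14+14-2=26
Step 2: prey: 51+20-39=32; pred: 26+26-5=47
Step 3: prey: 32+12-45=0; pred: 47+30-9=68
Step 4: prey: 0+0-0=0; pred: 68+0-13=55
Step 5: prey: 0+0-0=0; pred: 55+0-11=44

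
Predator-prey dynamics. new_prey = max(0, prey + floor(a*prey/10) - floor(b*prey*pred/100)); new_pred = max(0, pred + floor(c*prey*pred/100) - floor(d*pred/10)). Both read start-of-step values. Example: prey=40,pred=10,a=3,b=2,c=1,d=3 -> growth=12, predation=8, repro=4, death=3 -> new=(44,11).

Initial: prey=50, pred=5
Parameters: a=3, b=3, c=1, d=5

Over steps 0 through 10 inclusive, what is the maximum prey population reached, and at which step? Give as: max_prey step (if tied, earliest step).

Step 1: prey: 50+15-7=58; pred: 5+2-2=5
Step 2: prey: 58+17-8=67; pred: 5+2-2=5
Step 3: prey: 67+20-10=77; pred: 5+3-2=6
Step 4: prey: 77+23-13=87; pred: 6+4-3=7
Step 5: prey: 87+26-18=95; pred: 7+6-3=10
Step 6: prey: 95+28-28=95; pred: 10+9-5=14
Step 7: prey: 95+28-39=84; pred: 14+13-7=20
Step 8: prey: 84+25-50=59; pred: 20+16-10=26
Step 9: prey: 59+17-46=30; pred: 26+15-13=28
Step 10: prey: 30+9-25=14; pred: 28+8-14=22
Max prey = 95 at step 5

Answer: 95 5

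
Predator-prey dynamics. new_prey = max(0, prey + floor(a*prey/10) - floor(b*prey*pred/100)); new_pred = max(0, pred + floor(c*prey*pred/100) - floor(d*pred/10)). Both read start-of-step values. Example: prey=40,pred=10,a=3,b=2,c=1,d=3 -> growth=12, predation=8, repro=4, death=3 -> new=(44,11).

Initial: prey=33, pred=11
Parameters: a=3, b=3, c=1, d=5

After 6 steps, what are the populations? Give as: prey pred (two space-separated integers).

Step 1: prey: 33+9-10=32; pred: 11+3-5=9
Step 2: prey: 32+9-8=33; pred: 9+2-4=7
Step 3: prey: 33+9-6=36; pred: 7+2-3=6
Step 4: prey: 36+10-6=40; pred: 6+2-3=5
Step 5: prey: 40+12-6=46; pred: 5+2-2=5
Step 6: prey: 46+13-6=53; pred: 5+2-2=5

Answer: 53 5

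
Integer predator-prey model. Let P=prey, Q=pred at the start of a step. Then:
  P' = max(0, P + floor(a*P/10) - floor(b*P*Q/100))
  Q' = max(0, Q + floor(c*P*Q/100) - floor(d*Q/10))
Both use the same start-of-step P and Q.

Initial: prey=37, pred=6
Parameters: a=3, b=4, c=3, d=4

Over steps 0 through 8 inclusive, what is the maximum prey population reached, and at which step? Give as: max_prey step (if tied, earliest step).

Answer: 40 1

Derivation:
Step 1: prey: 37+11-8=40; pred: 6+6-2=10
Step 2: prey: 40+12-16=36; pred: 10+12-4=18
Step 3: prey: 36+10-25=21; pred: 18+19-7=30
Step 4: prey: 21+6-25=2; pred: 30+18-12=36
Step 5: prey: 2+0-2=0; pred: 36+2-14=24
Step 6: prey: 0+0-0=0; pred: 24+0-9=15
Step 7: prey: 0+0-0=0; pred: 15+0-6=9
Step 8: prey: 0+0-0=0; pred: 9+0-3=6
Max prey = 40 at step 1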